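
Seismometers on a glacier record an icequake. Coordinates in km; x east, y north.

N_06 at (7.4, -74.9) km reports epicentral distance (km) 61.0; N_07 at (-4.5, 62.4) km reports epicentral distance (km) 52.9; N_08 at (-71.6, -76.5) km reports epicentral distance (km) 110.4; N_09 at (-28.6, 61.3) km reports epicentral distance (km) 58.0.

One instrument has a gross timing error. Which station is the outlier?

N_06

Solve using three stations at a time. Using N_07, N_08, N_09 (subtract circle equations pairwise → linear system) gives (x, y) ≈ (-2.4, 9.5).
Distances from that point to each station vs reported:
  N_06: calculated 85.0 vs reported 61.0 → residual 24.0 km
  N_07: calculated 52.9 vs reported 52.9 → residual 0.0 km
  N_08: calculated 110.4 vs reported 110.4 → residual 0.0 km
  N_09: calculated 58.0 vs reported 58.0 → residual 0.0 km
N_07, N_08, N_09 are mutually consistent (residuals ≈ 0); N_06 is off by 24.0 km.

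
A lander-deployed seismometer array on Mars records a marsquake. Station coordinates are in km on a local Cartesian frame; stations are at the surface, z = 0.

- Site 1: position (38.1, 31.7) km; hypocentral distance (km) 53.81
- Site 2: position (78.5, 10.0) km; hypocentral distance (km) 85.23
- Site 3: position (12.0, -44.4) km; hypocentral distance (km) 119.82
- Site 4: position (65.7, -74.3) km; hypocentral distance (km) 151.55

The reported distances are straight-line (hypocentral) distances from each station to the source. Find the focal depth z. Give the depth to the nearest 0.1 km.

depth ≈ 39.2 km

Each station gives a sphere (x−x_i)² + (y−y_i)² + z² = d_i² (stations at z=0).
Subtracting the Site 1 sphere from Site 2 and Site 3: z² cancels, leaving linear equations in x and y:
80.8 x − 43.4 y = -562.89
-52.2 x − 152.2 y = -11802.46
Solving: x ≈ 29.290, y ≈ 67.500 km (keep extra digits for the depth step; rounded: 29.3, 67.5).
Then from the Site 1 sphere: z² = 53.81² − (x − 38.1)² − (y − 31.7)² with x = 29.290, y = 67.500, so z ≈ 39.195 ≈ 39.2 km.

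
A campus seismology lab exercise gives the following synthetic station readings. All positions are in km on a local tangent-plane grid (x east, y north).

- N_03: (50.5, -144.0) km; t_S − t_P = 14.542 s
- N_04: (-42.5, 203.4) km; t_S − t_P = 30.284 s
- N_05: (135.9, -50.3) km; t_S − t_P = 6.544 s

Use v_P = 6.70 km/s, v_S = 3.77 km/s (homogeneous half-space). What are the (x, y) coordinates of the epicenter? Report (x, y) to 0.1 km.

x ≈ 86.1 km, y ≈ -23.8 km

Distance from S−P lag: d = Δt · v_P v_S / (v_P − v_S) = Δt · (6.70·3.77)/(6.70−3.77) ≈ 8.6208·Δt.
So d_N_03 = 125.36, d_N_04 = 261.07, d_N_05 = 56.41 km.
Circle about each station: (x − 50.5)² + (y + 144.0)² = 125.36²; (x + 42.5)² + (y − 203.4)² = 261.07²; (x − 135.9)² + (y + 50.3)² = 56.41².
Subtracting the N_03 equation from the N_04 and N_05 equations removes the quadratic terms:
-186.0 x + 694.8 y = -32550.86
170.8 x + 187.4 y = 10245.69
Solving the 2×2 system: x ≈ 86.1, y ≈ -23.8 km.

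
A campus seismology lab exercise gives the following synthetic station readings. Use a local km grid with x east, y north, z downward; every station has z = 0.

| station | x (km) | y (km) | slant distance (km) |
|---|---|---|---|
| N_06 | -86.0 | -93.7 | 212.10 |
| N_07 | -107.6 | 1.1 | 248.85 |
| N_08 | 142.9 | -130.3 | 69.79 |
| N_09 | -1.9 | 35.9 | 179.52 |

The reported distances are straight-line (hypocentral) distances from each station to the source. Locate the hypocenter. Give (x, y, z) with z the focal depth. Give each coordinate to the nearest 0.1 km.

x ≈ 120.2 km, y ≈ -86.2 km, depth ≈ 49.1 km

Each station gives a sphere (x−x_i)² + (y−y_i)² + z² = d_i² (stations at z=0).
Subtracting the N_06 sphere from N_07 and N_08: z² cancels, leaving linear equations in x and y:
-43.2 x + 189.6 y = -21536.63
457.8 x − 73.2 y = 61338.58
Solving: x ≈ 120.202, y ≈ -86.202 km (keep extra digits for the depth step; rounded: 120.2, -86.2).
Then from the N_06 sphere: z² = 212.10² − (x + 86.0)² − (y + 93.7)² with x = 120.202, y = -86.202, so z ≈ 49.101 ≈ 49.1 km.
Check against N_09 (with the unrounded solution): distance 179.52 ≈ 179.52 km. ✓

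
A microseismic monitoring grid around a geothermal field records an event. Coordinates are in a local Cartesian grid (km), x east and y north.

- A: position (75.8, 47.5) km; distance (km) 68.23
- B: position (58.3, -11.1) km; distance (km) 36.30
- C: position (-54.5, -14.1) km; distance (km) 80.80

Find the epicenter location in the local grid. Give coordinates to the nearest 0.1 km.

(24.6, 2.4)

Circle about each station: (x − 75.8)² + (y − 47.5)² = 68.23²; (x − 58.3)² + (y + 11.1)² = 36.30²; (x + 54.5)² + (y + 14.1)² = 80.80².
Subtracting pairs of circle equations eliminates x²+y² and gives linear equations (the radical axes):
-35.0 x − 117.2 y = -1142.15
-260.6 x − 123.2 y = -6706.14
Solving the 2×2 system: x ≈ 24.6, y ≈ 2.4 km.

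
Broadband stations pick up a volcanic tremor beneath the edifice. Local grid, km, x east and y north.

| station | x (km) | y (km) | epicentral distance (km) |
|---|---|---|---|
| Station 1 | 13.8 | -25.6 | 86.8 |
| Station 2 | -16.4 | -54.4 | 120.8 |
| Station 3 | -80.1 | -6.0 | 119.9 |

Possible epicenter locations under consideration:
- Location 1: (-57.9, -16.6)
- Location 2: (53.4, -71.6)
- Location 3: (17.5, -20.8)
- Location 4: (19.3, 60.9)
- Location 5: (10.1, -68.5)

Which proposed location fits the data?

For each candidate, compare |candidate − station| to the reported distance:
Location 1: residuals Station 1 14.5, Station 2 64.7, Station 3 95.3 → max 95.3 km
Location 2: residuals Station 1 26.1, Station 2 48.9, Station 3 28.8 → max 48.9 km
Location 3: residuals Station 1 80.7, Station 2 73.1, Station 3 21.2 → max 80.7 km
Location 4: residuals Station 1 0.1, Station 2 0.1, Station 3 0.1 → max 0.1 km
Location 5: residuals Station 1 43.7, Station 2 90.8, Station 3 10.2 → max 90.8 km
Only Location 4 has all residuals ≈ 0.

Location 4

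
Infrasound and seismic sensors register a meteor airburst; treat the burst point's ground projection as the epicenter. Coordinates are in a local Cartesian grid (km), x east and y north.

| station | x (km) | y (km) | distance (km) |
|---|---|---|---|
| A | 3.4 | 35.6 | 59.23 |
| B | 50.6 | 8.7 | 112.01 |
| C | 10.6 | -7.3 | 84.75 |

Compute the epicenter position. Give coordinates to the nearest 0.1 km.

Circle about each station: (x − 3.4)² + (y − 35.6)² = 59.23²; (x − 50.6)² + (y − 8.7)² = 112.01²; (x − 10.6)² + (y + 7.3)² = 84.75².
Subtracting pairs of circle equations eliminates x²+y² and gives linear equations (the radical axes):
94.4 x − 53.8 y = -7680.92
14.4 x − 85.8 y = -4787.64
Solving the 2×2 system: x ≈ -54.8, y ≈ 46.6 km.

-54.8 km east, 46.6 km north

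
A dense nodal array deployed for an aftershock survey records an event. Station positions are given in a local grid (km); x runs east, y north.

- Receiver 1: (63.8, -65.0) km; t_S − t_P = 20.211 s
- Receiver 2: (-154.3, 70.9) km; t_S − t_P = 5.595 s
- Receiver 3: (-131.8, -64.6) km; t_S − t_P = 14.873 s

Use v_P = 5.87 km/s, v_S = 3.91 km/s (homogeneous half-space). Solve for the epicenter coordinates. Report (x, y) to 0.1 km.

-99.3 km east, 106.5 km north

Distance from S−P lag: d = Δt · v_P v_S / (v_P − v_S) = Δt · (5.87·3.91)/(5.87−3.91) ≈ 11.7101·Δt.
So d_Receiver 1 = 236.67, d_Receiver 2 = 65.52, d_Receiver 3 = 174.16 km.
Circle about each station: (x − 63.8)² + (y + 65.0)² = 236.67²; (x + 154.3)² + (y − 70.9)² = 65.52²; (x + 131.8)² + (y + 64.6)² = 174.16².
Subtracting pairs of circle equations eliminates x²+y² and gives linear equations (the radical axes):
-436.2 x + 271.8 y = 72259.68
-391.2 x + 0.8 y = 38929.94
Solving the 2×2 system: x ≈ -99.3, y ≈ 106.5 km.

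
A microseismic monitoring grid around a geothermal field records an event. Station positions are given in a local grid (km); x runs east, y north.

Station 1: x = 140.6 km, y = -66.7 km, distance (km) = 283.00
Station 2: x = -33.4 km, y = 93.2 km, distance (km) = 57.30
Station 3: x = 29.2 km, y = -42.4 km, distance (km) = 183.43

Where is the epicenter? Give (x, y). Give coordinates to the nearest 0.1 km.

Circle about each station: (x − 140.6)² + (y + 66.7)² = 283.00²; (x + 33.4)² + (y − 93.2)² = 57.30²; (x − 29.2)² + (y + 42.4)² = 183.43².
Subtracting the Station 1 equation from the Station 2 and Station 3 equations removes the quadratic terms:
-348.0 x + 319.8 y = 62390.26
-222.8 x + 48.6 y = 24875.59
Solving the 2×2 system: x ≈ -90.6, y ≈ 96.5 km.

x ≈ -90.6 km, y ≈ 96.5 km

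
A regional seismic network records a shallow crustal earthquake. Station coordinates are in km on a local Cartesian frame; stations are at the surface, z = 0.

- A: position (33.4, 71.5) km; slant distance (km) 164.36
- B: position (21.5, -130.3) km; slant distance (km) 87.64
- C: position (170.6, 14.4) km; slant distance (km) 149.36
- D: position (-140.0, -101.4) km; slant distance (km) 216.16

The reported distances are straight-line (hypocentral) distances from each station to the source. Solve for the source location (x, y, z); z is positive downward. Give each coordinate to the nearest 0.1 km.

Each station gives a sphere (x−x_i)² + (y−y_i)² + z² = d_i² (stations at z=0).
Subtracting the A sphere from B and C: z² cancels, leaving linear equations in x and y:
-23.8 x − 403.6 y = 30545.97
274.4 x − 114.2 y = 27789.71
Solving: x ≈ 68.105, y ≈ -79.700 km (keep extra digits for the depth step; rounded: 68.1, -79.7).
Then from the A sphere: z² = 164.36² − (x − 33.4)² − (y − 71.5)² with x = 68.105, y = -79.700, so z ≈ 54.299 ≈ 54.3 km.
Check against D (with the unrounded solution): distance 216.16 ≈ 216.16 km. ✓

(68.1, -79.7, 54.3)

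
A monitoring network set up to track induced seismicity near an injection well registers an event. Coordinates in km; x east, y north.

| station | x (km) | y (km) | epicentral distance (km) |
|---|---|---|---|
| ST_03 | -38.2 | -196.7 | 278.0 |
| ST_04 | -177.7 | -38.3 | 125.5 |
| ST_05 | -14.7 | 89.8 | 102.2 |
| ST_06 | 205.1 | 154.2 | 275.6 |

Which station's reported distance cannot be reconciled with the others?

ST_06

Solve using three stations at a time. Using ST_03, ST_04, ST_05 (subtract circle equations pairwise → linear system) gives (x, y) ≈ (-115.1, 70.5).
Distances from that point to each station vs reported:
  ST_03: calculated 278.0 vs reported 278.0 → residual 0.0 km
  ST_04: calculated 125.5 vs reported 125.5 → residual 0.0 km
  ST_05: calculated 102.2 vs reported 102.2 → residual 0.0 km
  ST_06: calculated 330.9 vs reported 275.6 → residual 55.3 km
ST_03, ST_04, ST_05 are mutually consistent (residuals ≈ 0); ST_06 is off by 55.3 km.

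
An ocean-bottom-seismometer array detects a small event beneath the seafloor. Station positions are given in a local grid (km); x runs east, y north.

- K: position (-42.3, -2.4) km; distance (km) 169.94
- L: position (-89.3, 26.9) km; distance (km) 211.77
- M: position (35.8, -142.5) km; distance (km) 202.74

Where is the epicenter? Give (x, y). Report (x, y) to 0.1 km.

Circle about each station: (x + 42.3)² + (y + 2.4)² = 169.94²; (x + 89.3)² + (y − 26.9)² = 211.77²; (x − 35.8)² + (y + 142.5)² = 202.74².
Subtracting the K equation from the L and M equations removes the quadratic terms:
-94.0 x + 58.6 y = -9063.88
156.2 x − 280.2 y = 7568.94
Solving the 2×2 system: x ≈ 122.0, y ≈ 41.0 km.

(122.0, 41.0)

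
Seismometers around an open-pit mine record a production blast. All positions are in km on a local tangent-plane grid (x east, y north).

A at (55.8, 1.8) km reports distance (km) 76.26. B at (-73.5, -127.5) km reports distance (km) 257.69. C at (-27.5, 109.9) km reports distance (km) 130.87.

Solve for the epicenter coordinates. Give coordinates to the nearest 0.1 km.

96.0 km east, 66.6 km north

Circle about each station: (x − 55.8)² + (y − 1.8)² = 76.26²; (x + 73.5)² + (y + 127.5)² = 257.69²; (x + 27.5)² + (y − 109.9)² = 130.87².
Subtracting the A equation from the B and C equations removes the quadratic terms:
-258.6 x − 258.6 y = -42046.93
-166.6 x + 216.2 y = -1593.99
Solving the 2×2 system: x ≈ 96.0, y ≈ 66.6 km.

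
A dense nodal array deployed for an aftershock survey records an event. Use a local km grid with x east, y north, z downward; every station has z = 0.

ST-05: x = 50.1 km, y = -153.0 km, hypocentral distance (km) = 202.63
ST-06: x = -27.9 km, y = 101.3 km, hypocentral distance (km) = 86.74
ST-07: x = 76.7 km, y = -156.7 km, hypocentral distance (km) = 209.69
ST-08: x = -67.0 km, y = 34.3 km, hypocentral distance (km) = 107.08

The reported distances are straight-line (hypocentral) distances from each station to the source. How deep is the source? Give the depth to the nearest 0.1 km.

22.0 km

Each station gives a sphere (x−x_i)² + (y−y_i)² + z² = d_i² (stations at z=0).
Subtracting the ST-05 sphere from ST-06 and ST-07: z² cancels, leaving linear equations in x and y:
-156.0 x + 508.6 y = 18656.18
53.2 x − 7.4 y = 1607.79
Solving: x ≈ 36.898, y ≈ 47.999 km (keep extra digits for the depth step; rounded: 36.9, 48.0).
Then from the ST-05 sphere: z² = 202.63² − (x − 50.1)² − (y + 153.0)² with x = 36.898, y = 47.999, so z ≈ 22.001 ≈ 22.0 km.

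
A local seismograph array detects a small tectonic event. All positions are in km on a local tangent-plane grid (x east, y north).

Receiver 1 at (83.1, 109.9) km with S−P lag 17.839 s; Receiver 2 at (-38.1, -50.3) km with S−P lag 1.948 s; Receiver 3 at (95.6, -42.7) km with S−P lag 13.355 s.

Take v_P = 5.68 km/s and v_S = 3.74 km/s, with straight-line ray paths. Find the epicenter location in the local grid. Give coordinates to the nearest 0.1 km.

(-50.3, -32.8)

Distance from S−P lag: d = Δt · v_P v_S / (v_P − v_S) = Δt · (5.68·3.74)/(5.68−3.74) ≈ 10.9501·Δt.
So d_Receiver 1 = 195.34, d_Receiver 2 = 21.33, d_Receiver 3 = 146.24 km.
Circle about each station: (x − 83.1)² + (y − 109.9)² = 195.34²; (x + 38.1)² + (y + 50.3)² = 21.33²; (x − 95.6)² + (y + 42.7)² = 146.24².
Subtracting the Receiver 1 equation from the Receiver 2 and Receiver 3 equations removes the quadratic terms:
-242.4 x − 320.4 y = 22700.83
25.0 x − 305.2 y = 8750.61
Solving the 2×2 system: x ≈ -50.3, y ≈ -32.8 km.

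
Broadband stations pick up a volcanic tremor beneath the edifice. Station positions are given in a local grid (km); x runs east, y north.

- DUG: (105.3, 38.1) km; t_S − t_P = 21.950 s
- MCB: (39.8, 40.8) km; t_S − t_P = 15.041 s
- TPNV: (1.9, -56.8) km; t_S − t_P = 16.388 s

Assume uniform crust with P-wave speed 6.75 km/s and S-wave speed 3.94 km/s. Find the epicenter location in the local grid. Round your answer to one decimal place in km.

Distance from S−P lag: d = Δt · v_P v_S / (v_P − v_S) = Δt · (6.75·3.94)/(6.75−3.94) ≈ 9.4644·Δt.
So d_DUG = 207.74, d_MCB = 142.35, d_TPNV = 155.10 km.
Circle about each station: (x − 105.3)² + (y − 38.1)² = 207.74²; (x − 39.8)² + (y − 40.8)² = 142.35²; (x − 1.9)² + (y + 56.8)² = 155.10².
Subtracting pairs of circle equations eliminates x²+y² and gives linear equations (the radical axes):
-131.0 x + 5.4 y = 13601.37
-206.8 x − 189.8 y = 9790.05
Solving the 2×2 system: x ≈ -101.4, y ≈ 58.9 km.
Check against DUG (with the unrounded x, y): √((x − 105.3)²+(y − 38.1)²) = 207.74 ≈ 207.74 km. ✓

(-101.4, 58.9)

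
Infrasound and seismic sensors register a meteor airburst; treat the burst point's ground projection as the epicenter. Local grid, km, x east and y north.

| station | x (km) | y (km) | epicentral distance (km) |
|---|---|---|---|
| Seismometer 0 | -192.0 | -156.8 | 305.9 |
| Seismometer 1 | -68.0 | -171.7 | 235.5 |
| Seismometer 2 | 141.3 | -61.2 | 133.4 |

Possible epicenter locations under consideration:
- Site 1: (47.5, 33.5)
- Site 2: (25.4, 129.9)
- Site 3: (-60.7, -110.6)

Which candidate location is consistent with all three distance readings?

For each candidate, compare |candidate − station| to the reported distance:
Site 1: residuals Seismometer 0 0.0, Seismometer 1 0.0, Seismometer 2 0.1 → max 0.1 km
Site 2: residuals Seismometer 0 53.9, Seismometer 1 80.2, Seismometer 2 90.1 → max 90.1 km
Site 3: residuals Seismometer 0 166.7, Seismometer 1 174.0, Seismometer 2 74.6 → max 174.0 km
Only Site 1 has all residuals ≈ 0.

Site 1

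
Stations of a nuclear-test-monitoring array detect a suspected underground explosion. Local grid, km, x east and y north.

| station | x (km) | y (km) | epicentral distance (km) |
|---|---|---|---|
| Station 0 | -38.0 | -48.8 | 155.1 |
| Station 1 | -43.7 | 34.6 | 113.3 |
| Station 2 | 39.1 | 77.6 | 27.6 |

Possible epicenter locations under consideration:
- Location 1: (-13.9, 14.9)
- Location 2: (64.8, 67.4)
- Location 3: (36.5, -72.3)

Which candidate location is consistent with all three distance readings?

Location 2

For each candidate, compare |candidate − station| to the reported distance:
Location 1: residuals Station 0 87.0, Station 1 77.6, Station 2 54.5 → max 87.0 km
Location 2: residuals Station 0 0.0, Station 1 0.0, Station 2 0.1 → max 0.1 km
Location 3: residuals Station 0 77.0, Station 1 20.3, Station 2 122.3 → max 122.3 km
Only Location 2 has all residuals ≈ 0.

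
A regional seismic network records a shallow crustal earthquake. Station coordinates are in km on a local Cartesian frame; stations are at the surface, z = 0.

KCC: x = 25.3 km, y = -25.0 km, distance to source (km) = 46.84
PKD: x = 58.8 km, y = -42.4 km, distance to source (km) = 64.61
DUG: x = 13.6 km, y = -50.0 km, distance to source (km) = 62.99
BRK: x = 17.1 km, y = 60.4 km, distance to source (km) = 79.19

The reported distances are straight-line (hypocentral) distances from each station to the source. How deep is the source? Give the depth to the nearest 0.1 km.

z ≈ 42.6 km

Each station gives a sphere (x−x_i)² + (y−y_i)² + z² = d_i² (stations at z=0).
Subtracting the KCC sphere from PKD and DUG: z² cancels, leaving linear equations in x and y:
67.0 x − 34.8 y = 2009.64
-23.4 x − 50.0 y = -353.88
Solving: x ≈ 27.087, y ≈ -5.599 km (keep extra digits for the depth step; rounded: 27.1, -5.6).
Then from the KCC sphere: z² = 46.84² − (x − 25.3)² − (y + 25.0)² with x = 27.087, y = -5.599, so z ≈ 42.596 ≈ 42.6 km.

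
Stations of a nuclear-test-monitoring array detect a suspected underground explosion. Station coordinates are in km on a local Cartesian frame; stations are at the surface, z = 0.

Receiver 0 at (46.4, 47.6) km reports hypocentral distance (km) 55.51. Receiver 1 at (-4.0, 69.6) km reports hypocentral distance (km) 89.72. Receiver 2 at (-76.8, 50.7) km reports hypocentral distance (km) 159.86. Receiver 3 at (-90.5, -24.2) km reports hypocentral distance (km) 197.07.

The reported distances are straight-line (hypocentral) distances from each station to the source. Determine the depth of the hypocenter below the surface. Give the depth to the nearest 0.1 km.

Each station gives a sphere (x−x_i)² + (y−y_i)² + z² = d_i² (stations at z=0).
Subtracting the Receiver 0 sphere from Receiver 1 and Receiver 2: z² cancels, leaving linear equations in x and y:
-100.8 x + 44.0 y = -4526.88
-246.4 x + 6.2 y = -18423.85
Solving: x ≈ 76.599, y ≈ 72.597 km (keep extra digits for the depth step; rounded: 76.6, 72.6).
Then from the Receiver 0 sphere: z² = 55.51² − (x − 46.4)² − (y − 47.6)² with x = 76.599, y = 72.597, so z ≈ 39.301 ≈ 39.3 km.

z ≈ 39.3 km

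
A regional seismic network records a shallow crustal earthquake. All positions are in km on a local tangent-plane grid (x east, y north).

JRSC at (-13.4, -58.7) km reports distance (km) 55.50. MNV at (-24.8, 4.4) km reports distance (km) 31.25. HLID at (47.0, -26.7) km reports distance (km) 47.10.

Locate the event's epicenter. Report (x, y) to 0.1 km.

Circle about each station: (x + 13.4)² + (y + 58.7)² = 55.50²; (x + 24.8)² + (y − 4.4)² = 31.25²; (x − 47.0)² + (y + 26.7)² = 47.10².
Subtracting pairs of circle equations eliminates x²+y² and gives linear equations (the radical axes):
-22.8 x + 126.2 y = -887.16
120.8 x + 64.0 y = 158.48
Solving the 2×2 system: x ≈ 4.6, y ≈ -6.2 km.

x ≈ 4.6 km, y ≈ -6.2 km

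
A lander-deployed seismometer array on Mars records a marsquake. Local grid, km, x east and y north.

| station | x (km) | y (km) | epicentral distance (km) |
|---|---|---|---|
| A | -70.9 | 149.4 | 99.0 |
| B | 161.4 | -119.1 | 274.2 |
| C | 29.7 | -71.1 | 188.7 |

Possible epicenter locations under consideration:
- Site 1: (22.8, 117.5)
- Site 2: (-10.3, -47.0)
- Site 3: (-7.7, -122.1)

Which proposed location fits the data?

For each candidate, compare |candidate − station| to the reported distance:
Site 1: residuals A 0.0, B 0.0, C 0.0 → max 0.0 km
Site 2: residuals A 106.5, B 88.0, C 142.0 → max 142.0 km
Site 3: residuals A 179.8, B 105.1, C 125.5 → max 179.8 km
Only Site 1 has all residuals ≈ 0.

Site 1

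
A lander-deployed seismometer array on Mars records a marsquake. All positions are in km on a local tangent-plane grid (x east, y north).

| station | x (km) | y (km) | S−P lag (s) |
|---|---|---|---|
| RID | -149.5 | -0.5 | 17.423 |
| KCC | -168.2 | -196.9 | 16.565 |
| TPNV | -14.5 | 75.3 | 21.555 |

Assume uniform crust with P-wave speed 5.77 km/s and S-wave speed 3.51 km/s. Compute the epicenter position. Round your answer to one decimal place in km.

Distance from S−P lag: d = Δt · v_P v_S / (v_P − v_S) = Δt · (5.77·3.51)/(5.77−3.51) ≈ 8.9614·Δt.
So d_RID = 156.13, d_KCC = 148.45, d_TPNV = 193.16 km.
Circle about each station: (x + 149.5)² + (y + 0.5)² = 156.13²; (x + 168.2)² + (y + 196.9)² = 148.45²; (x + 14.5)² + (y − 75.3)² = 193.16².
Subtracting pairs of circle equations eliminates x²+y² and gives linear equations (the radical axes):
-37.4 x − 392.8 y = 47049.52
270.0 x + 151.6 y = -29404.37
Solving the 2×2 system: x ≈ -44.0, y ≈ -115.6 km.

-44.0 km east, -115.6 km north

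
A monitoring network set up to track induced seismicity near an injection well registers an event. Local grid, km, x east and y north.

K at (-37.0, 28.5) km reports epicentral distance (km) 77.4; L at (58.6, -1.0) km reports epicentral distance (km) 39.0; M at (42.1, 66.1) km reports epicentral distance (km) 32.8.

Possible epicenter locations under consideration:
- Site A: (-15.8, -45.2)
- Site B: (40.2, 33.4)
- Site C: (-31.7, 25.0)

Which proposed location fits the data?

For each candidate, compare |candidate − station| to the reported distance:
Site A: residuals K 0.7, L 47.5, M 92.7 → max 92.7 km
Site B: residuals K 0.0, L 0.0, M 0.0 → max 0.0 km
Site C: residuals K 71.0, L 55.0, M 51.7 → max 71.0 km
Only Site B has all residuals ≈ 0.

Site B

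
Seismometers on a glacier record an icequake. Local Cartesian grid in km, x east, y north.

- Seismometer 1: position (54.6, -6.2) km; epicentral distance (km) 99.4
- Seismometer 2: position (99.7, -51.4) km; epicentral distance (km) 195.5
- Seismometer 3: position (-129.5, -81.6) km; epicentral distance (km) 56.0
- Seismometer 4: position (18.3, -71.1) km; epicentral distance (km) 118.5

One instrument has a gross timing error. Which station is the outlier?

Seismometer 1

Solve using three stations at a time. Using Seismometer 2, Seismometer 3, Seismometer 4 (subtract circle equations pairwise → linear system) gives (x, y) ≈ (-95.3, -37.5).
Distances from that point to each station vs reported:
  Seismometer 1: calculated 153.1 vs reported 99.4 → residual 53.7 km
  Seismometer 2: calculated 195.4 vs reported 195.5 → residual 0.1 km
  Seismometer 3: calculated 55.8 vs reported 56.0 → residual 0.2 km
  Seismometer 4: calculated 118.4 vs reported 118.5 → residual 0.1 km
Seismometer 2, Seismometer 3, Seismometer 4 are mutually consistent (residuals ≈ 0); Seismometer 1 is off by 53.7 km.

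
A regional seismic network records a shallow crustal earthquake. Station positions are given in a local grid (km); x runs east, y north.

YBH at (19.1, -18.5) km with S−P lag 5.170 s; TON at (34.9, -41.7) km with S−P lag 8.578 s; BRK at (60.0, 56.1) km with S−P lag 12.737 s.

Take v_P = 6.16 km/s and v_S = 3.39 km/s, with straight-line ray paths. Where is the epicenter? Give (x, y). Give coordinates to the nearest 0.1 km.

Distance from S−P lag: d = Δt · v_P v_S / (v_P − v_S) = Δt · (6.16·3.39)/(6.16−3.39) ≈ 7.5388·Δt.
So d_YBH = 38.98, d_TON = 64.67, d_BRK = 96.02 km.
Circle about each station: (x − 19.1)² + (y + 18.5)² = 38.98²; (x − 34.9)² + (y + 41.7)² = 64.67²; (x − 60.0)² + (y − 56.1)² = 96.02².
Subtracting pairs of circle equations eliminates x²+y² and gives linear equations (the radical axes):
31.6 x − 46.4 y = -412.93
81.8 x + 149.2 y = -1660.25
Solving the 2×2 system: x ≈ -16.3, y ≈ -2.2 km.
Check against YBH (with the unrounded x, y): √((x − 19.1)²+(y + 18.5)²) = 38.97 ≈ 38.98 km. ✓

-16.3 km east, -2.2 km north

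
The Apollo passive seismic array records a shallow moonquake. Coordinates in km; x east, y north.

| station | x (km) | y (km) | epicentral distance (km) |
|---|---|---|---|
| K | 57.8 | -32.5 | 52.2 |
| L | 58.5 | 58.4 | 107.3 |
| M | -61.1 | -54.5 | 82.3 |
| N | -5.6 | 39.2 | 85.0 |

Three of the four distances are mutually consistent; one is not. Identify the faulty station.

Solve using three stations at a time. Using L, M, N (subtract circle equations pairwise → linear system) gives (x, y) ≈ (20.1, -41.7).
Distances from that point to each station vs reported:
  K: calculated 38.8 vs reported 52.2 → residual 13.4 km
  L: calculated 107.2 vs reported 107.3 → residual 0.1 km
  M: calculated 82.2 vs reported 82.3 → residual 0.1 km
  N: calculated 84.9 vs reported 85.0 → residual 0.1 km
L, M, N are mutually consistent (residuals ≈ 0); K is off by 13.4 km.

K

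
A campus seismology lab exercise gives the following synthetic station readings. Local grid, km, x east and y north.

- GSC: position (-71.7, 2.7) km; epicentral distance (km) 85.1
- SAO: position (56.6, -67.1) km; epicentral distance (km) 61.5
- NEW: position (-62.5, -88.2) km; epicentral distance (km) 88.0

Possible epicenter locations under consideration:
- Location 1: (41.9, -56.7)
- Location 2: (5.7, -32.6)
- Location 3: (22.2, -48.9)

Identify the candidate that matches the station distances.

For each candidate, compare |candidate − station| to the reported distance:
Location 1: residuals GSC 43.1, SAO 43.5, NEW 21.0 → max 43.5 km
Location 2: residuals GSC 0.0, SAO 0.0, NEW 0.0 → max 0.0 km
Location 3: residuals GSC 22.0, SAO 22.6, NEW 5.4 → max 22.6 km
Only Location 2 has all residuals ≈ 0.

Location 2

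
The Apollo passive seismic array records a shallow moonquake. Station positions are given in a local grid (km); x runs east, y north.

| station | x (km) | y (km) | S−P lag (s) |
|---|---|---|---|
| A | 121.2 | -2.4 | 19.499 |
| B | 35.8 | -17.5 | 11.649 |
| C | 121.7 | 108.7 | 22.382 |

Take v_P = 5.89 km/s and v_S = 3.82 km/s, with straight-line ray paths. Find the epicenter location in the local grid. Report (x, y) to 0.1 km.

Distance from S−P lag: d = Δt · v_P v_S / (v_P − v_S) = Δt · (5.89·3.82)/(5.89−3.82) ≈ 10.8695·Δt.
So d_A = 211.94, d_B = 126.62, d_C = 243.28 km.
Circle about each station: (x − 121.2)² + (y + 2.4)² = 211.94²; (x − 35.8)² + (y + 17.5)² = 126.62²; (x − 121.7)² + (y − 108.7)² = 243.28².
Subtracting pairs of circle equations eliminates x²+y² and gives linear equations (the radical axes):
-170.8 x − 30.2 y = 15778.63
1.0 x + 222.2 y = -2335.21
Solving the 2×2 system: x ≈ -90.6, y ≈ -10.1 km.
Check against A (with the unrounded x, y): √((x − 121.2)²+(y + 2.4)²) = 211.93 ≈ 211.94 km. ✓

(-90.6, -10.1)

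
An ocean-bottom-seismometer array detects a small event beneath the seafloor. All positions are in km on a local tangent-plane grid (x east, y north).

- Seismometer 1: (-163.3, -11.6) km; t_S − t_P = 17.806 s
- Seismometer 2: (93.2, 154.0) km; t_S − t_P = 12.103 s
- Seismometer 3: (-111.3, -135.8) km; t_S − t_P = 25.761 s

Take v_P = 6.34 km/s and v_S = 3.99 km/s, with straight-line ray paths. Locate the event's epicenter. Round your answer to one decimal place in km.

x ≈ -35.0 km, y ≈ 130.8 km

Distance from S−P lag: d = Δt · v_P v_S / (v_P − v_S) = Δt · (6.34·3.99)/(6.34−3.99) ≈ 10.7645·Δt.
So d_Seismometer 1 = 191.67, d_Seismometer 2 = 130.28, d_Seismometer 3 = 277.30 km.
Circle about each station: (x + 163.3)² + (y + 11.6)² = 191.67²; (x − 93.2)² + (y − 154.0)² = 130.28²; (x + 111.3)² + (y + 135.8)² = 277.30².
Subtracting the Seismometer 1 equation from the Seismometer 2 and Seismometer 3 equations removes the quadratic terms:
513.0 x + 331.2 y = 25365.30
104.0 x − 248.4 y = -36130.02
Solving the 2×2 system: x ≈ -35.0, y ≈ 130.8 km.
Check against Seismometer 1 (with the unrounded x, y): √((x + 163.3)²+(y + 11.6)²) = 191.67 ≈ 191.67 km. ✓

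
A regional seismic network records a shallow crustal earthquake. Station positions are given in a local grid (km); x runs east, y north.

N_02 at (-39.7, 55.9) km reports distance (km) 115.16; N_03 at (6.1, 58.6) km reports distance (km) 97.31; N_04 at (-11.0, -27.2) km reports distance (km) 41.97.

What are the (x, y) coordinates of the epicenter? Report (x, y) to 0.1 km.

(30.1, -35.7)

Circle about each station: (x + 39.7)² + (y − 55.9)² = 115.16²; (x − 6.1)² + (y − 58.6)² = 97.31²; (x + 11.0)² + (y + 27.2)² = 41.97².
Subtracting the N_02 equation from the N_03 and N_04 equations removes the quadratic terms:
91.6 x + 5.4 y = 2562.86
57.4 x − 166.2 y = 7660.28
Solving the 2×2 system: x ≈ 30.1, y ≈ -35.7 km.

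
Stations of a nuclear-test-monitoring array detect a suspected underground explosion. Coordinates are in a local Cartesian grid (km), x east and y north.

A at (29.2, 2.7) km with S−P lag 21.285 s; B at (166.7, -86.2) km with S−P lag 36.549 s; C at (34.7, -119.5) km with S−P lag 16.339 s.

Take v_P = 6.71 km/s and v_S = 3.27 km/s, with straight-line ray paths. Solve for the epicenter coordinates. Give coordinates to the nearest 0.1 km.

Distance from S−P lag: d = Δt · v_P v_S / (v_P − v_S) = Δt · (6.71·3.27)/(6.71−3.27) ≈ 6.3784·Δt.
So d_A = 135.76, d_B = 233.12, d_C = 104.22 km.
Circle about each station: (x − 29.2)² + (y − 2.7)² = 135.76²; (x − 166.7)² + (y + 86.2)² = 233.12²; (x − 34.7)² + (y + 119.5)² = 104.22².
Subtracting the A equation from the B and C equations removes the quadratic terms:
275.0 x − 177.8 y = -1554.76
11.0 x − 244.4 y = 22193.38
Solving the 2×2 system: x ≈ -66.3, y ≈ -93.8 km.

(-66.3, -93.8)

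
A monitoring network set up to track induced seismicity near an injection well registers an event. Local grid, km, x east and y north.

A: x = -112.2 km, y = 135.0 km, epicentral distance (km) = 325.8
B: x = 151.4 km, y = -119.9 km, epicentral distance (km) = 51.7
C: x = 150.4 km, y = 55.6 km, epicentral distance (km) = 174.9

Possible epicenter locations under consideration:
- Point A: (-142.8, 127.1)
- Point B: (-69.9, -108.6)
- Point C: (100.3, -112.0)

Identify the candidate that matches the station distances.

Point C

For each candidate, compare |candidate − station| to the reported distance:
Point A: residuals A 294.2, B 332.4, C 126.9 → max 332.4 km
Point B: residuals A 78.6, B 169.9, C 99.9 → max 169.9 km
Point C: residuals A 0.0, B 0.0, C 0.0 → max 0.0 km
Only Point C has all residuals ≈ 0.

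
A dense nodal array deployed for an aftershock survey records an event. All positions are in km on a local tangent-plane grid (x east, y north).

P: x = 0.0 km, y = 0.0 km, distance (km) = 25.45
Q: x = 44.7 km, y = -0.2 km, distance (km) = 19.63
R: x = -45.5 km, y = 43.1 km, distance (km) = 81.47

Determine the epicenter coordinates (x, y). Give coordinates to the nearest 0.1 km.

Circle about each station: x² + y² = 25.45²; (x − 44.7)² + (y + 0.2)² = 19.63²; (x + 45.5)² + (y − 43.1)² = 81.47².
Subtracting pairs of circle equations eliminates x²+y² and gives linear equations (the radical axes):
89.4 x − 0.4 y = 2260.50
-91.0 x + 86.2 y = -2061.80
Solving the 2×2 system: x ≈ 25.3, y ≈ 2.8 km.
Check against P (with the unrounded x, y): √(x²+y²) = 25.45 ≈ 25.45 km. ✓

25.3 km east, 2.8 km north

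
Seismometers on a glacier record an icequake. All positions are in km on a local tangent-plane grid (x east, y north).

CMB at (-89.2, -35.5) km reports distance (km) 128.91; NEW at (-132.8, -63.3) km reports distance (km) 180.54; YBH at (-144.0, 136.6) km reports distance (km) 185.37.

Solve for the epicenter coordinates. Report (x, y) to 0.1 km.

x ≈ 14.7 km, y ≈ 40.8 km

Circle about each station: (x + 89.2)² + (y + 35.5)² = 128.91²; (x + 132.8)² + (y + 63.3)² = 180.54²; (x + 144.0)² + (y − 136.6)² = 185.37².
Subtracting pairs of circle equations eliminates x²+y² and gives linear equations (the radical axes):
-87.2 x − 55.6 y = -3551.06
-109.6 x + 344.2 y = 12434.42
Solving the 2×2 system: x ≈ 14.7, y ≈ 40.8 km.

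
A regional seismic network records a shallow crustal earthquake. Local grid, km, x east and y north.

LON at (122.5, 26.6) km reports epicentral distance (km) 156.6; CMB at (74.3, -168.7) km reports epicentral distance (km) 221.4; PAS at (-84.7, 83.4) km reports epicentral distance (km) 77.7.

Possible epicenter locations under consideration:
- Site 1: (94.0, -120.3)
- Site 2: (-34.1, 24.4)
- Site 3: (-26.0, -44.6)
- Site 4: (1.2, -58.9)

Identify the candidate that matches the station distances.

For each candidate, compare |candidate − station| to the reported distance:
Site 1: residuals LON 7.0, CMB 169.1, PAS 193.3 → max 193.3 km
Site 2: residuals LON 0.0, CMB 0.0, PAS 0.0 → max 0.0 km
Site 3: residuals LON 8.1, CMB 61.8, PAS 63.1 → max 63.1 km
Site 4: residuals LON 8.2, CMB 89.5, PAS 88.5 → max 89.5 km
Only Site 2 has all residuals ≈ 0.

Site 2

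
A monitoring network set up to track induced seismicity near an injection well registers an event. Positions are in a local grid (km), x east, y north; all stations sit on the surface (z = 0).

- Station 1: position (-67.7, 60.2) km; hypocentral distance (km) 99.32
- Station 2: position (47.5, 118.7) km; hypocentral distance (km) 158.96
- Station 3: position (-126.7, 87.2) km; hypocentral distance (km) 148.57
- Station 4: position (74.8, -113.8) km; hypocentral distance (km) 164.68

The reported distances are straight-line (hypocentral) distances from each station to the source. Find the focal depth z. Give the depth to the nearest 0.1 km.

z ≈ 65.2 km

Each station gives a sphere (x−x_i)² + (y−y_i)² + z² = d_i² (stations at z=0).
Subtracting the Station 1 sphere from Station 2 and Station 3: z² cancels, leaving linear equations in x and y:
230.4 x + 117.0 y = -7265.21
-118.0 x + 54.0 y = 3240.82
Solving: x ≈ -29.393, y ≈ -4.214 km (keep extra digits for the depth step; rounded: -29.4, -4.2).
Then from the Station 1 sphere: z² = 99.32² − (x + 67.7)² − (y − 60.2)² with x = -29.393, y = -4.214, so z ≈ 65.176 ≈ 65.2 km.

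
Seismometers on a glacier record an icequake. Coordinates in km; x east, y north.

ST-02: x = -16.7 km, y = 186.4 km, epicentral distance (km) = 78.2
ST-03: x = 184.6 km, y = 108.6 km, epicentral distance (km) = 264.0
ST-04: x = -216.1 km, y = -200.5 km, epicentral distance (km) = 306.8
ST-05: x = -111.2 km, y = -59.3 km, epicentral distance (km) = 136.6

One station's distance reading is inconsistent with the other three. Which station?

Solve using three stations at a time. Using ST-03, ST-04, ST-05 (subtract circle equations pairwise → linear system) gives (x, y) ≈ (-77.0, 72.9).
Distances from that point to each station vs reported:
  ST-02: calculated 128.5 vs reported 78.2 → residual 50.3 km
  ST-03: calculated 264.0 vs reported 264.0 → residual 0.0 km
  ST-04: calculated 306.8 vs reported 306.8 → residual 0.0 km
  ST-05: calculated 136.6 vs reported 136.6 → residual 0.0 km
ST-03, ST-04, ST-05 are mutually consistent (residuals ≈ 0); ST-02 is off by 50.3 km.

ST-02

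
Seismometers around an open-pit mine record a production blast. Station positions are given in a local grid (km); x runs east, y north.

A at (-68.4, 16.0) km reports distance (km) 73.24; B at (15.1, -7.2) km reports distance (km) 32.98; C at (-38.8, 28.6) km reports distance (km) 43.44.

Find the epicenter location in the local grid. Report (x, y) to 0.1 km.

Circle about each station: (x + 68.4)² + (y − 16.0)² = 73.24²; (x − 15.1)² + (y + 7.2)² = 32.98²; (x + 38.8)² + (y − 28.6)² = 43.44².
Subtracting pairs of circle equations eliminates x²+y² and gives linear equations (the radical axes):
167.0 x − 46.4 y = -378.29
59.2 x + 25.2 y = 865.90
Solving the 2×2 system: x ≈ 4.4, y ≈ 24.0 km.

(4.4, 24.0)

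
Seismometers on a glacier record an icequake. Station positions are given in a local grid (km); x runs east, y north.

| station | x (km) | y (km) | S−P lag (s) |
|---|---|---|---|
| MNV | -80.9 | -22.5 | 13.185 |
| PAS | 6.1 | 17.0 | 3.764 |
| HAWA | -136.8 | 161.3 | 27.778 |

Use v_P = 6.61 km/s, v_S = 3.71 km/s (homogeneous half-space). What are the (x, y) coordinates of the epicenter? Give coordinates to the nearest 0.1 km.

Distance from S−P lag: d = Δt · v_P v_S / (v_P − v_S) = Δt · (6.61·3.71)/(6.61−3.71) ≈ 8.4562·Δt.
So d_MNV = 111.50, d_PAS = 31.83, d_HAWA = 234.90 km.
Circle about each station: (x + 80.9)² + (y + 22.5)² = 111.50²; (x − 6.1)² + (y − 17.0)² = 31.83²; (x + 136.8)² + (y − 161.3)² = 234.90².
Subtracting the MNV equation from the PAS and HAWA equations removes the quadratic terms:
174.0 x + 79.0 y = 4694.25
-111.8 x + 367.6 y = -5064.89
Solving the 2×2 system: x ≈ 29.2, y ≈ -4.9 km.
Check against MNV (with the unrounded x, y): √((x + 80.9)²+(y + 22.5)²) = 111.50 ≈ 111.50 km. ✓

x ≈ 29.2 km, y ≈ -4.9 km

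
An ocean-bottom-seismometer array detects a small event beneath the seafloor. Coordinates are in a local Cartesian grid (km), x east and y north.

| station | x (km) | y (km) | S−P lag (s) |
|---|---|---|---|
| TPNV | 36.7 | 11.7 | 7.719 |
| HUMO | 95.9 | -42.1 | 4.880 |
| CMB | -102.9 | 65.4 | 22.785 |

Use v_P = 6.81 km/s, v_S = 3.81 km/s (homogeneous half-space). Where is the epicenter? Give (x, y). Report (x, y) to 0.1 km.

55.0 km east, -52.5 km north

Distance from S−P lag: d = Δt · v_P v_S / (v_P − v_S) = Δt · (6.81·3.81)/(6.81−3.81) ≈ 8.6487·Δt.
So d_TPNV = 66.76, d_HUMO = 42.21, d_CMB = 197.06 km.
Circle about each station: (x − 36.7)² + (y − 11.7)² = 66.76²; (x − 95.9)² + (y + 42.1)² = 42.21²; (x + 102.9)² + (y − 65.4)² = 197.06².
Subtracting the TPNV equation from the HUMO and CMB equations removes the quadratic terms:
118.4 x − 107.6 y = 12160.65
-279.2 x + 107.4 y = -20993.96
Solving the 2×2 system: x ≈ 55.0, y ≈ -52.5 km.
Check against TPNV (with the unrounded x, y): √((x − 36.7)²+(y − 11.7)²) = 66.76 ≈ 66.76 km. ✓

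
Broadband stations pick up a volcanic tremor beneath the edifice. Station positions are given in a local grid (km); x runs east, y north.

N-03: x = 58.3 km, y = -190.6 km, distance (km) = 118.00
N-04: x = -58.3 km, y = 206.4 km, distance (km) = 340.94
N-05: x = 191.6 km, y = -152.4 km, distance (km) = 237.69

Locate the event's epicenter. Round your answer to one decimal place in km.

Circle about each station: (x − 58.3)² + (y + 190.6)² = 118.00²; (x + 58.3)² + (y − 206.4)² = 340.94²; (x − 191.6)² + (y + 152.4)² = 237.69².
Subtracting pairs of circle equations eliminates x²+y² and gives linear equations (the radical axes):
-233.2 x + 794.0 y = -96043.48
266.6 x + 76.4 y = -22363.47
Solving the 2×2 system: x ≈ -45.4, y ≈ -134.3 km.

(-45.4, -134.3)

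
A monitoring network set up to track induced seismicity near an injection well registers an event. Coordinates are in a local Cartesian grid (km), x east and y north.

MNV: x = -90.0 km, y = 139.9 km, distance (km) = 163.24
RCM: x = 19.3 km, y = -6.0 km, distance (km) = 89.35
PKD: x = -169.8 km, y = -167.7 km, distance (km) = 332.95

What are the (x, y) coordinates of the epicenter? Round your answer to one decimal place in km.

Circle about each station: (x + 90.0)² + (y − 139.9)² = 163.24²; (x − 19.3)² + (y + 6.0)² = 89.35²; (x + 169.8)² + (y + 167.7)² = 332.95².
Subtracting the MNV equation from the RCM and PKD equations removes the quadratic terms:
218.6 x − 291.8 y = -8599.64
-159.6 x − 615.2 y = -54925.08
Solving the 2×2 system: x ≈ 59.3, y ≈ 73.9 km.

x ≈ 59.3 km, y ≈ 73.9 km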